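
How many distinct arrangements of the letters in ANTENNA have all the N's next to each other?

Treat the 3 copies of N as a single block. The multiset to arrange is then {NNN, A, A, E, T}, 5 items in all.
That gives (5)!/(2!) = 60 arrangements.

60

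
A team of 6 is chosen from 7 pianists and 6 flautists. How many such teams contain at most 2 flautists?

Split by how many flautists are chosen (0 through 2).
Sum: C(6,0)·C(7,6) + C(6,1)·C(7,5) + C(6,2)·C(7,4) = 7 + 126 + 525 = 658.

658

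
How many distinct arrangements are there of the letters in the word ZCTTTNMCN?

15120

The 9 letters of ZCTTTNMCN have repeats: C appearing twice, N appearing twice, and T appearing 3 times.
Dividing 9! = 362880 by 3!·2!·2! = 24 for the repeated letters gives 15120.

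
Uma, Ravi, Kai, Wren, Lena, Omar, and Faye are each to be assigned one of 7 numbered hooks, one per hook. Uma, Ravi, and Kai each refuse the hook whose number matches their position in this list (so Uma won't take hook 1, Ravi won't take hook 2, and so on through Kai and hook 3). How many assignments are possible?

Let Aᵢ (for i ∈ {1, 2, 3}) be the placements that put person i in their forbidden hook. Any j of these fix j positions, leaving (7−j)! ways to fill the rest, and there are C(3,j) ways to pick which j.
By inclusion–exclusion, the number of valid placements is Σ_{j=0}^{3} (−1)^j C(3,j)·(7−j)!.
Computing: 5040 − 2160 + 360 − 24 = 3216.

3216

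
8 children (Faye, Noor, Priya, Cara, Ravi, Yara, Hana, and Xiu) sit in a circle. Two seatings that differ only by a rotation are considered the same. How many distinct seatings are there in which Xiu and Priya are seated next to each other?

1440

Glue Xiu and Priya into a block (2 internal orders). Seating 7 units around a circle gives (6)! arrangements.
So 2 × (6)! = 2 × 720 = 1440.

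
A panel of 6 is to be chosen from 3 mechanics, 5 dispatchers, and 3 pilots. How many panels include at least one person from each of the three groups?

With no constraint there are C(11,6) = 462 possible selections.
Subtract selections that omit an entire group: no mechanics → C(8,6) = 28; no dispatchers → C(6,6) = 1; no pilots → C(8,6) = 28.
Add back selections omitting two groups (i.e. drawn from a single group): C(3,6) + C(5,6) + C(3,6) = 0.
By inclusion–exclusion: 462 − 57 + 0 = 405.

405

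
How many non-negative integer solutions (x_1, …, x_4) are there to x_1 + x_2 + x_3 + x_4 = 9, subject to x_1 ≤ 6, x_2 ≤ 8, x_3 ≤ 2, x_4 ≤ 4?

94

Without the upper bounds there are C(12,3) = 220 ways to split 9 among 4 variables.
Subtract solutions that violate a single cap (substitute x_i' = x_i − (cap_i+1)): x_1 ≥ 7 gives C(5,3) = 10; x_2 ≥ 9 gives C(3,3) = 1; x_3 ≥ 3 gives C(9,3) = 84; x_4 ≥ 5 gives C(7,3) = 35. Together 130.
Add back pairs where two caps are both exceeded: 0 + 0 + 0 + 0 + 0 + 4 = 4.
By inclusion–exclusion the count is 220 − 130 + 4 = 94.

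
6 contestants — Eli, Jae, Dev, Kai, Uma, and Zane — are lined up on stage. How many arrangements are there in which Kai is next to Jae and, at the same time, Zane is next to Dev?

Treat {Kai,Jae} as one block (2 orders) and {Zane,Dev} as another (2 orders).
That leaves 4 units to arrange: 2 × 2 × 4! = 4 × 24 = 96.

96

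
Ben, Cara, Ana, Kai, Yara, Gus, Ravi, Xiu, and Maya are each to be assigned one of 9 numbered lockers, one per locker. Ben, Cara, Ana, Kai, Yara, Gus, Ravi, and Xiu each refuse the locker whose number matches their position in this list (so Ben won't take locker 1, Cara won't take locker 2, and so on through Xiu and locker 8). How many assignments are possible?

148329

Let Aᵢ (for 1 ≤ i ≤ 8) be the placements that put person i in their forbidden locker. Any j of these fix j positions, leaving (9−j)! ways to fill the rest, and there are C(8,j) ways to pick which j.
By inclusion–exclusion, the number of valid placements is Σ_{j=0}^{8} (−1)^j C(8,j)·(9−j)!.
Computing: 362880 − 322560 + 141120 − 40320 + 8400 − 1344 + 168 − 16 + 1 = 148329.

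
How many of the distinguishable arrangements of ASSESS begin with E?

Fix E in the first position and arrange the remaining 5 letters.
Those 5 letters have S appearing 4 times, giving (5)!/(4!) = 5.

5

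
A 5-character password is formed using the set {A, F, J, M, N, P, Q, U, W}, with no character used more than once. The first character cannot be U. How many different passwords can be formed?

13440

The first character has 9−1 = 8 choices (anything except U).
The remaining 4 characters are filled from the other 8 symbols without repetition: 8 × 7 × 6 × 5 = 1680.
Total: 8 × 1680 = 13440.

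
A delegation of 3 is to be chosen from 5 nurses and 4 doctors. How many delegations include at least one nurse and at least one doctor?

70

With no constraint there are C(9,3) = 84 possible selections.
Selections missing a whole group: no nurses → C(4,3) = 4; no doctors → C(5,3) = 10.
Both groups omitted at once is impossible, so 84 − 14 = 70.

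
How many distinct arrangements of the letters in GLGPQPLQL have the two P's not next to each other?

There are 9!/(3!·2!·2!·2!) = 7560 arrangements of GLGPQPLQL in total.
If the two P's are adjacent, glue them into one block, leaving 8 items to arrange: (8)!/(3!·2!·2!) = 1680 ways.
Subtracting, 7560 − 1680 = 5880 arrangements keep the P's apart.

5880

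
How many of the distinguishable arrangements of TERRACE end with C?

Fix C in the last position and arrange the remaining 6 letters.
Those 6 letters have E appearing twice and R appearing twice, giving (6)!/(2!·2!) = 180.

180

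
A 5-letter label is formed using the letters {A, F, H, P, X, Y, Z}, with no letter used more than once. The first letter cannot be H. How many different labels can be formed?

The first letter has 7−1 = 6 choices (anything except H).
The remaining 4 letters are filled from the other 6 symbols without repetition: 6 × 5 × 4 × 3 = 360.
Total: 6 × 360 = 2160.

2160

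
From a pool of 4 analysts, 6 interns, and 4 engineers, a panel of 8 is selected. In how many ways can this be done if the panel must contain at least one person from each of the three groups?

With no constraint there are C(14,8) = 3003 possible selections.
Selections missing a whole group: no analysts → C(10,8) = 45; no interns → C(8,8) = 1; no engineers → C(10,8) = 45.
Add back selections omitting two groups (i.e. drawn from a single group): C(4,8) + C(6,8) + C(4,8) = 0.
By inclusion–exclusion: 3003 − 91 + 0 = 2912.

2912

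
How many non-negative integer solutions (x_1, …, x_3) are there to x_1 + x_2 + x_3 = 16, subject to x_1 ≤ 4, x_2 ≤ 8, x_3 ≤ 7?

Without the upper bounds there are C(18,2) = 153 ways to split 16 among 3 variables.
Subtract solutions that violate a single cap (substitute x_i' = x_i − (cap_i+1)): x_1 ≥ 5 gives C(13,2) = 78; x_2 ≥ 9 gives C(9,2) = 36; x_3 ≥ 8 gives C(10,2) = 45. Together 159.
Add back pairs where two caps are both exceeded: 6 + 10 + 0 = 16.
By inclusion–exclusion the count is 153 − 159 + 16 = 10.

10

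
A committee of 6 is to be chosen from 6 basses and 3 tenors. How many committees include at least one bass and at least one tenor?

Unrestricted: C(9,6) = 84 ways to pick any 6 of the 9.
Selections missing a whole group: no basses → C(3,6) = 0; no tenors → C(6,6) = 1.
Both groups omitted at once is impossible, so 84 − 1 = 83.

83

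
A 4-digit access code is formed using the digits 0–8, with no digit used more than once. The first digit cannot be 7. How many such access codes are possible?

The first digit has 9−1 = 8 choices (anything except 7).
The remaining 3 digits are filled from the other 8 symbols without repetition: 8 × 7 × 6 = 336.
Total: 8 × 336 = 2688.

2688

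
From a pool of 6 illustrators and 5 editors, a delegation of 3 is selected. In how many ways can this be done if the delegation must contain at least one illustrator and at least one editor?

135

With no constraint there are C(11,3) = 165 possible selections.
Subtract selections that omit an entire group: no illustrators → C(5,3) = 10; no editors → C(6,3) = 20.
Both groups omitted at once is impossible, so 165 − 30 = 135.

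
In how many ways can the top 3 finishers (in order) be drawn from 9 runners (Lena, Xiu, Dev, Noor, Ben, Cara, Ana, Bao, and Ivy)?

This is an ordered selection of 3 from 9: P(9,3).
That gives 9 × 8 × 7 = 504.

504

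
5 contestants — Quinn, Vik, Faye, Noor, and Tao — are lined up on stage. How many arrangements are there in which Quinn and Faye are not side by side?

Of the 5! = 120 arrangements, those with Quinn and Faye adjacent number 2 × 4! = 48 (treat the pair as a block with 2 internal orders).
Complementary counting: 120 − 48 = 72.

72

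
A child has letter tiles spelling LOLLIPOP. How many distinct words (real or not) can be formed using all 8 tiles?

LOLLIPOP has 8 letters with L appearing 3 times, O appearing twice, and P appearing twice.
The number of distinct arrangements is 8!/(3!·2!·2!) = 40320/24 = 1680.

1680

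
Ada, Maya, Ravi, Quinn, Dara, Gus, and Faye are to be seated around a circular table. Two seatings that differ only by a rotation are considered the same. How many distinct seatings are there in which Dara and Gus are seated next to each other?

240

Glue Dara and Gus into a block (2 internal orders). Seating 6 units around a circle gives (5)! arrangements.
So 2 × (5)! = 2 × 120 = 240.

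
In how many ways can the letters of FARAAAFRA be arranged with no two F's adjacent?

588

Total arrangements of FARAAAFRA: 9!/(5!·2!·2!) = 756.
If the two F's are adjacent, glue them into one block, leaving 8 items to arrange: (8)!/(5!·2!) = 168 ways.
Hence 756 − 168 = 588.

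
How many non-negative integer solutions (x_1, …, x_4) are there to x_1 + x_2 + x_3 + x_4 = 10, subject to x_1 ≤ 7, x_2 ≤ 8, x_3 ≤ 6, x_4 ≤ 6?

Without the upper bounds there are C(13,3) = 286 ways to split 10 among 4 variables.
Subtract solutions that violate a single cap (substitute x_i' = x_i − (cap_i+1)): x_1 ≥ 8 gives C(5,3) = 10; x_2 ≥ 9 gives C(4,3) = 4; x_3 ≥ 7 gives C(6,3) = 20; x_4 ≥ 7 gives C(6,3) = 20. Together 54.
No two caps can be exceeded simultaneously, so the pair terms are all 0.
By inclusion–exclusion the count is 286 − 54 + 0 = 232.

232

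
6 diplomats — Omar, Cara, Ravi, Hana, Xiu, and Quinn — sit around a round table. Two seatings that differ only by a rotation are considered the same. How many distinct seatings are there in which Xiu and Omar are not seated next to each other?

72

Without the restriction there are (5)! = 120 seatings.
Those with Xiu next to Omar: fuse the pair into one unit and seat 5 units around a circle — 2·(4)! = 48.
Subtracting, 120 − 48 = 72.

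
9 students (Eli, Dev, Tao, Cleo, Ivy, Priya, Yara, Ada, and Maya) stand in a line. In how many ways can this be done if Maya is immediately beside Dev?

80640

Glue Maya and Dev into one block (2 internal orders), leaving 8 units to arrange in a row.
So the count is 2·(8)! = 80640.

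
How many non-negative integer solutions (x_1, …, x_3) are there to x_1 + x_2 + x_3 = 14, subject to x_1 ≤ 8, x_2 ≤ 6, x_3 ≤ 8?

42

Ignoring the caps, the number of non-negative solutions to x_1+…+x_3 = 14 is C(16,2) = 120.
Subtract solutions that violate a single cap (substitute x_i' = x_i − (cap_i+1)): x_1 ≥ 9 gives C(7,2) = 21; x_2 ≥ 7 gives C(9,2) = 36; x_3 ≥ 9 gives C(7,2) = 21. Together 78.
No two caps can be exceeded simultaneously, so the pair terms are all 0.
By inclusion–exclusion the count is 120 − 78 + 0 = 42.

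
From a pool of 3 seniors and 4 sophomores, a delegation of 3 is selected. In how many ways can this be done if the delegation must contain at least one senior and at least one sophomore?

Total 3-person selections from all 7: C(7,3) = 35.
Selections missing a whole group: no seniors → C(4,3) = 4; no sophomores → C(3,3) = 1.
Both groups omitted at once is impossible, so 35 − 5 = 30.

30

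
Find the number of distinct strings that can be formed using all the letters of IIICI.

The 5 letters of IIICI have repeats: I appearing 4 times.
Dividing 5! = 120 by 4! = 24 for the repeated letters gives 5.

5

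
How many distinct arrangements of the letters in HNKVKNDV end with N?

1260

With the last slot taken by N, it remains to arrange the other 7 letters (HKVKNDV).
Those 7 letters have K appearing twice and V appearing twice, giving (7)!/(2!·2!) = 1260.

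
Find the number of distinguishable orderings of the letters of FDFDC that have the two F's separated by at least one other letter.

18

There are 5!/(2!·2!) = 30 arrangements of FDFDC in total.
If the two F's are adjacent, glue them into one block, leaving 4 items to arrange: (4)!/(2!) = 12 ways.
Hence 30 − 12 = 18.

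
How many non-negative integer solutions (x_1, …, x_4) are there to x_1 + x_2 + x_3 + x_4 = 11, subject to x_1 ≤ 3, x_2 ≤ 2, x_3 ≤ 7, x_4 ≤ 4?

Ignoring the caps, the number of non-negative solutions to x_1+…+x_4 = 11 is C(14,3) = 364.
Subtract solutions that violate a single cap (substitute x_i' = x_i − (cap_i+1)): x_1 ≥ 4 gives C(10,3) = 120; x_2 ≥ 3 gives C(11,3) = 165; x_3 ≥ 8 gives C(6,3) = 20; x_4 ≥ 5 gives C(9,3) = 84. Together 389.
Add back pairs where two caps are both exceeded: 35 + 0 + 10 + 1 + 20 + 0 = 66.
By inclusion–exclusion the count is 364 − 389 + 66 = 41.

41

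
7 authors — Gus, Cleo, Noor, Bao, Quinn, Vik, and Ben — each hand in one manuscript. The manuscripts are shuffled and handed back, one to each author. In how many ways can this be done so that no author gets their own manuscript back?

Let Aᵢ be the assignments in which author i gets their own manuscript. We want the size of the complement of A₁∪…∪A_7.
By inclusion–exclusion this is Σ_{j=0}^{7} (−1)^j C(7,j)·(7−j)!.
Computing: 5040 − 5040 + 2520 − 840 + 210 − 42 + 7 − 1 = 1854.

1854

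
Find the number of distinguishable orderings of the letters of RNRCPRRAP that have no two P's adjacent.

5880

There are 9!/(4!·2!) = 7560 arrangements of RNRCPRRAP in total.
Arrangements with the P's together: treat PP as one letter, giving (8)!/(4!) = 1680.
Subtracting, 7560 − 1680 = 5880 arrangements keep the P's apart.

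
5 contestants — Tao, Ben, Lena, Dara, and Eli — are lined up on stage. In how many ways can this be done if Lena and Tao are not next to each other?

72

There are 5! = 120 arrangements in all. If Lena and Tao are adjacent, merging them into one block gives 2·(4)! = 48 arrangements.
So 120 − 48 = 72 arrangements keep them apart.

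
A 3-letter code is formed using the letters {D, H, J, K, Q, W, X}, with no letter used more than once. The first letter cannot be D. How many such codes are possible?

180

The first letter has 7−1 = 6 choices (anything except D).
The remaining 2 letters are filled from the other 6 symbols without repetition: 6 × 5 = 30.
Total: 6 × 30 = 180.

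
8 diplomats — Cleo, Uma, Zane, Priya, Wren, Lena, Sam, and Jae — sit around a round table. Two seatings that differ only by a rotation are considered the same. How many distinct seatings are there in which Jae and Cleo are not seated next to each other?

Without the restriction there are (7)! = 5040 seatings.
Those with Jae next to Cleo: fuse the pair into one unit and seat 7 units around a circle — 2·(6)! = 1440.
Subtracting, 5040 − 1440 = 3600.

3600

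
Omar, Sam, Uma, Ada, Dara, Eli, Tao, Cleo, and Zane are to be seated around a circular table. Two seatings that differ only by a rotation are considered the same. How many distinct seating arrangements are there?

40320

Seat Omar anywhere (absorbing the rotational symmetry), then permute the other 8: (8)! = 40320.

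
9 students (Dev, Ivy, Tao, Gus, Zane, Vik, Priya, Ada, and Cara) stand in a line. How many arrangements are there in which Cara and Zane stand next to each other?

Glue Cara and Zane into one block (2 internal orders), leaving 8 units to arrange in a row.
So the count is 2·(8)! = 80640.

80640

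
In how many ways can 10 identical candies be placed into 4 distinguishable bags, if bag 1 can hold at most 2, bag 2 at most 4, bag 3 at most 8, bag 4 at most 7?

106

Without the upper bounds there are C(13,3) = 286 ways to split 10 among 4 bags.
Subtract solutions that violate a single cap (substitute x_i' = x_i − (cap_i+1)): x_1 ≥ 3 gives C(10,3) = 120; x_2 ≥ 5 gives C(8,3) = 56; x_3 ≥ 9 gives C(4,3) = 4; x_4 ≥ 8 gives C(5,3) = 10. Together 190.
Add back pairs where two caps are both exceeded: 10 + 0 + 0 + 0 + 0 + 0 = 10.
By inclusion–exclusion the count is 286 − 190 + 10 = 106.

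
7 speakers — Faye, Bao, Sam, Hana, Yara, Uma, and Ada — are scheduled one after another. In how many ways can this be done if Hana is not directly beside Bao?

Of the 7! = 5040 arrangements, those with Hana and Bao adjacent number 2 × 6! = 1440 (treat the pair as a block with 2 internal orders).
So 5040 − 1440 = 3600 arrangements keep them apart.

3600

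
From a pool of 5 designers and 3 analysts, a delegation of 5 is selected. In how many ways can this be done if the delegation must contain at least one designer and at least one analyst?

With no constraint there are C(8,5) = 56 possible selections.
Subtract selections that omit an entire group: no designers → C(3,5) = 0; no analysts → C(5,5) = 1.
Both groups omitted at once is impossible, so 56 − 1 = 55.

55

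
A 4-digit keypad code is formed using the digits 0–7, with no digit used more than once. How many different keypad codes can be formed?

1680

With no repetition, fill the 4 digits in order: 8 choices, then 7, down to 5.
8 × 7 × 6 × 5 = 1680.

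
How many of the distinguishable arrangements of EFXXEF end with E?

With the last slot taken by E, it remains to arrange the other 5 letters (FXXEF).
Those 5 letters have F appearing twice and X appearing twice, giving (5)!/(2!·2!) = 30.

30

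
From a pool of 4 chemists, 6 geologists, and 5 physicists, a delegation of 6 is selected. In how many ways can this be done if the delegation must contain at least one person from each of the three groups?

4250

With no constraint there are C(15,6) = 5005 possible selections.
Selections missing a whole group: no chemists → C(11,6) = 462; no geologists → C(9,6) = 84; no physicists → C(10,6) = 210.
Add back selections omitting two groups (i.e. drawn from a single group): C(4,6) + C(6,6) + C(5,6) = 1.
By inclusion–exclusion: 5005 − 756 + 1 = 4250.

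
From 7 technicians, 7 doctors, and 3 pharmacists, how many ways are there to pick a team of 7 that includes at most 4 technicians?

Split by how many technicians are chosen (0 through 4).
Sum: C(7,0)·C(10,7) + C(7,1)·C(10,6) + C(7,2)·C(10,5) + C(7,3)·C(10,4) + C(7,4)·C(10,3) = 120 + 1470 + 5292 + 7350 + 4200 = 18432.

18432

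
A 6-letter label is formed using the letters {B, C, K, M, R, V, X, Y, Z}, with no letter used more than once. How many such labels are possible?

Choose and order 6 of the 9 symbols: the first letter has 9 options, the next 8, and so on down to 4.
9 × 8 × 7 × 6 × 5 × 4 = 60480.

60480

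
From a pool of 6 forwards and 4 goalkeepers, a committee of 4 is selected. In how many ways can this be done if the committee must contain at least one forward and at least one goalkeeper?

With no constraint there are C(10,4) = 210 possible selections.
Subtract selections that omit an entire group: no forwards → C(4,4) = 1; no goalkeepers → C(6,4) = 15.
Both groups omitted at once is impossible, so 210 − 16 = 194.

194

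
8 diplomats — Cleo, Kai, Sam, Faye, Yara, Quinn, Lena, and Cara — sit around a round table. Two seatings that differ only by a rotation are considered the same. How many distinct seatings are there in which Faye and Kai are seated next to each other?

1440

Treat {Faye, Kai} as one unit (2 internal orders) and seat the resulting 7 units around the table: (6)! circular arrangements.
So 2 × (6)! = 2 × 720 = 1440.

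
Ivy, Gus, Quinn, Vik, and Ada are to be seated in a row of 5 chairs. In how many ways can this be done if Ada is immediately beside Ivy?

Glue Ada and Ivy into one block (2 internal orders), leaving 4 units to arrange in a row.
That gives 2 × 4! = 2 × 24 = 48.

48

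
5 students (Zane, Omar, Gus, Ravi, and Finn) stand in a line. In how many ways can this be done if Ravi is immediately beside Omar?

48

Place the 3 others and the Ravi-Omar pair as 4 objects in a line; the pair has 2 internal arrangements.
So the count is 2·(4)! = 48.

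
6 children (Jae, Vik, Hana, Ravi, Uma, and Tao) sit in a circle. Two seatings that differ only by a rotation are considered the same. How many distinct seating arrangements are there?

Fix one person's seat to break rotational symmetry; the remaining 5 people can be arranged in (5)! = 120 ways.

120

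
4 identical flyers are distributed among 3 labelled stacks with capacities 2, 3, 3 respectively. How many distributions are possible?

10

Without the upper bounds there are C(6,2) = 15 ways to split 4 among 3 stacks.
Subtract solutions that violate a single cap (substitute x_i' = x_i − (cap_i+1)): x_1 ≥ 3 gives C(3,2) = 3; x_2 ≥ 4 gives C(2,2) = 1; x_3 ≥ 4 gives C(2,2) = 1. Together 5.
No two caps can be exceeded simultaneously, so the pair terms are all 0.
By inclusion–exclusion the count is 15 − 5 + 0 = 10.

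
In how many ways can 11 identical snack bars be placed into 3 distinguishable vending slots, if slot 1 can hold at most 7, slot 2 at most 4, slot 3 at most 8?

Ignoring the caps, the number of non-negative solutions to x_1+…+x_3 = 11 is C(13,2) = 78.
Subtract solutions that violate a single cap (substitute x_i' = x_i − (cap_i+1)): x_1 ≥ 8 gives C(5,2) = 10; x_2 ≥ 5 gives C(8,2) = 28; x_3 ≥ 9 gives C(4,2) = 6. Together 44.
No two caps can be exceeded simultaneously, so the pair terms are all 0.
By inclusion–exclusion the count is 78 − 44 + 0 = 34.

34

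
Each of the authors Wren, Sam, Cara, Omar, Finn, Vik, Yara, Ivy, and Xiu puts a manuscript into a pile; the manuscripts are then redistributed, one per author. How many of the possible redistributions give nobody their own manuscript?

This is the derangement count D_9: permutations of 9 items with no fixed point.
By inclusion–exclusion this is Σ_{j=0}^{9} (−1)^j C(9,j)·(9−j)!.
Computing: 362880 − 362880 + 181440 − 60480 + 15120 − 3024 + 504 − 72 + 9 − 1 = 133496.

133496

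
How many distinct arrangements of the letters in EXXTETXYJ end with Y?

Fix Y in the last position and arrange the remaining 8 letters.
Those 8 letters have E appearing twice, T appearing twice, and X appearing 3 times, giving (8)!/(3!·2!·2!) = 1680.

1680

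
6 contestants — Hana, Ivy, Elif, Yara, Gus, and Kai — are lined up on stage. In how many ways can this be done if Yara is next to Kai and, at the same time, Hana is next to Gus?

Treat {Yara,Kai} as one block (2 orders) and {Hana,Gus} as another (2 orders).
That leaves 4 units to arrange: 2 × 2 × 4! = 4 × 24 = 96.

96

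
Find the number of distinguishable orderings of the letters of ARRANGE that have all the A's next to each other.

Treat the 2 copies of A as a single block. The multiset to arrange is then {AA, E, G, N, R, R}, 6 items in all.
That gives (6)!/(2!) = 360 arrangements.

360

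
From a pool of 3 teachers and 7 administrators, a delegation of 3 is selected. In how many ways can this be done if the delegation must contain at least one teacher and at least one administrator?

With no constraint there are C(10,3) = 120 possible selections.
Selections missing a whole group: no teachers → C(7,3) = 35; no administrators → C(3,3) = 1.
Both groups omitted at once is impossible, so 120 − 36 = 84.

84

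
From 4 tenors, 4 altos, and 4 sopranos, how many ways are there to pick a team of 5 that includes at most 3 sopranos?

Split by how many sopranos are chosen (0 through 3).
Sum: C(4,0)·C(8,5) + C(4,1)·C(8,4) + C(4,2)·C(8,3) + C(4,3)·C(8,2) = 56 + 280 + 336 + 112 = 784.

784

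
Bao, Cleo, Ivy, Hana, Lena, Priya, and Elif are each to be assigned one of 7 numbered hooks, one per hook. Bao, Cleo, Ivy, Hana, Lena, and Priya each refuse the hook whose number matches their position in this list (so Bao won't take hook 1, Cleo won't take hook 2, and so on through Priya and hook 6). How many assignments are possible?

Let Aᵢ (for 1 ≤ i ≤ 6) be the placements that put person i in their forbidden hook. Any j of these fix j positions, leaving (7−j)! ways to fill the rest, and there are C(6,j) ways to pick which j.
By inclusion–exclusion, the number of valid placements is Σ_{j=0}^{6} (−1)^j C(6,j)·(7−j)!.
Computing: 5040 − 4320 + 1800 − 480 + 90 − 12 + 1 = 2119.

2119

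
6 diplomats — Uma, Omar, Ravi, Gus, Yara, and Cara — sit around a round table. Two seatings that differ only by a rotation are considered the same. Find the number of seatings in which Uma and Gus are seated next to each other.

Glue Uma and Gus into a block (2 internal orders). Seating 5 units around a circle gives (4)! arrangements.
So 2 × (4)! = 2 × 24 = 48.

48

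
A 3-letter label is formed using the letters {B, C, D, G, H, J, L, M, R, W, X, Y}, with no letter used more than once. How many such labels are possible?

This is a permutation of 3 out of 12: P(12,3) = 12!/9!.
That product is 12 × 11 × 10 = 1320.

1320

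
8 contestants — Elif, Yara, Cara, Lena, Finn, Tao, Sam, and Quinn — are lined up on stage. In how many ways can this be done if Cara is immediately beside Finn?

Treat {Cara, Finn} as a single unit. There are 7 units to order, and the pair itself can be ordered 2 ways.
That gives 2 × 7! = 2 × 5040 = 10080.

10080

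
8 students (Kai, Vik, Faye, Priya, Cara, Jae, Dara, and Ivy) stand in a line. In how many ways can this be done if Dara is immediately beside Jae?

Place the 6 others and the Dara-Jae pair as 7 objects in a line; the pair has 2 internal arrangements.
So the count is 2·(7)! = 10080.

10080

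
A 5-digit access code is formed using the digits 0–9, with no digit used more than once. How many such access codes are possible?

30240

This is a permutation of 5 out of 10: P(10,5) = 10!/5!.
That product is 10 × 9 × 8 × 7 × 6 = 30240.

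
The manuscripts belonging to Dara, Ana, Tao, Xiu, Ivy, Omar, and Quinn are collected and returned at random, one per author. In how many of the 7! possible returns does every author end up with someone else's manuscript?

Let Aᵢ be the assignments in which author i gets their own manuscript. We want the size of the complement of A₁∪…∪A_7.
By inclusion–exclusion this is Σ_{j=0}^{7} (−1)^j C(7,j)·(7−j)!.
Computing: 5040 − 5040 + 2520 − 840 + 210 − 42 + 7 − 1 = 1854.

1854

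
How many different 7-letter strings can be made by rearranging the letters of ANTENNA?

ANTENNA has 7 letters with A appearing twice and N appearing 3 times.
Dividing 7! = 5040 by 3!·2! = 12 for the repeated letters gives 420.

420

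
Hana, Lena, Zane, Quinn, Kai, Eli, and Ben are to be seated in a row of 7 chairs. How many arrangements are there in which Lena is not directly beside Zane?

3600

Of the 7! = 5040 arrangements, those with Lena and Zane adjacent number 2 × 6! = 1440 (treat the pair as a block with 2 internal orders).
So 5040 − 1440 = 3600 arrangements keep them apart.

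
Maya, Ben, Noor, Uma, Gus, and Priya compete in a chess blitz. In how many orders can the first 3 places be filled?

120

There are 6 choices for 1st place, 5 for 2nd, and 4 for 3rd.
That gives 6 × 5 × 4 = 120.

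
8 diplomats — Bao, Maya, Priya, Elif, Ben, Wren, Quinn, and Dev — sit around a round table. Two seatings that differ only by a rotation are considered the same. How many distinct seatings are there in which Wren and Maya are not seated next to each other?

All circular seatings of 8 people number (7)! = 5040.
Seatings with Wren beside Maya: treat them as a block with 2 internal orders, giving 2 × (6)! = 1440.
Subtracting, 5040 − 1440 = 3600.

3600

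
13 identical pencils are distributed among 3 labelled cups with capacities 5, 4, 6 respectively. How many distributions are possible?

Ignoring the caps, the number of non-negative solutions to x_1+…+x_3 = 13 is C(15,2) = 105.
Subtract solutions that violate a single cap (substitute x_i' = x_i − (cap_i+1)): x_1 ≥ 6 gives C(9,2) = 36; x_2 ≥ 5 gives C(10,2) = 45; x_3 ≥ 7 gives C(8,2) = 28. Together 109.
Add back pairs where two caps are both exceeded: 6 + 1 + 3 = 10.
By inclusion–exclusion the count is 105 − 109 + 10 = 6.

6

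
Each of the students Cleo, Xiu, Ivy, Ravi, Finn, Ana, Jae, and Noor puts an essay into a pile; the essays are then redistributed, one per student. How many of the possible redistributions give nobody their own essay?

Count assignments avoiding every fixed point. For any j of the 8 students fixed to their own essay, the other 8−j can be arranged in (8−j)! ways.
By inclusion–exclusion this is Σ_{j=0}^{8} (−1)^j C(8,j)·(8−j)!.
Computing: 40320 − 40320 + 20160 − 6720 + 1680 − 336 + 56 − 8 + 1 = 14833.

14833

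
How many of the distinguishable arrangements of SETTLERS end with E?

Fix E in the last position and arrange the remaining 7 letters.
Those 7 letters have S appearing twice and T appearing twice, giving (7)!/(2!·2!) = 1260.

1260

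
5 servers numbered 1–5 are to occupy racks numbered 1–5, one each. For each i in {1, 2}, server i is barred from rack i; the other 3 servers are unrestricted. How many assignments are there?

Let Aᵢ (for i ∈ {1, 2}) be the placements that put server i in its forbidden rack. Any j of these fix j positions, leaving (5−j)! ways to fill the rest, and there are C(2,j) ways to pick which j.
By inclusion–exclusion, the number of valid placements is Σ_{j=0}^{2} (−1)^j C(2,j)·(5−j)!.
Computing: 120 − 48 + 6 = 78.

78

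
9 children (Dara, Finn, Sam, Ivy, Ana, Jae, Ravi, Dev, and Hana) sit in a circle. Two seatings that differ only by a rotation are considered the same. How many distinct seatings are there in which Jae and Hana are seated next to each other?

Glue Jae and Hana into a block (2 internal orders). Seating 8 units around a circle gives (7)! arrangements.
So 2 × (7)! = 2 × 5040 = 10080.

10080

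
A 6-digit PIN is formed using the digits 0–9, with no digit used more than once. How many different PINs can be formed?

This is a permutation of 6 out of 10: P(10,6) = 10!/4!.
10 × 9 × 8 × 7 × 6 × 5 = 151200.

151200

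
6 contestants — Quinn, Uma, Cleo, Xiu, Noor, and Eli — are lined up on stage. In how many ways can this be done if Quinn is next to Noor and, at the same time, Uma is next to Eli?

Treat {Quinn,Noor} as one block (2 orders) and {Uma,Eli} as another (2 orders).
That leaves 4 units to arrange: 2 × 2 × 4! = 4 × 24 = 96.

96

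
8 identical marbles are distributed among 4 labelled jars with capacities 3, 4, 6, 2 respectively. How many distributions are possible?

Ignoring the caps, the number of non-negative solutions to x_1+…+x_4 = 8 is C(11,3) = 165.
Subtract solutions that violate a single cap (substitute x_i' = x_i − (cap_i+1)): x_1 ≥ 4 gives C(7,3) = 35; x_2 ≥ 5 gives C(6,3) = 20; x_3 ≥ 7 gives C(4,3) = 4; x_4 ≥ 3 gives C(8,3) = 56. Together 115.
Add back pairs where two caps are both exceeded: 0 + 0 + 4 + 0 + 1 + 0 = 5.
By inclusion–exclusion the count is 165 − 115 + 5 = 55.

55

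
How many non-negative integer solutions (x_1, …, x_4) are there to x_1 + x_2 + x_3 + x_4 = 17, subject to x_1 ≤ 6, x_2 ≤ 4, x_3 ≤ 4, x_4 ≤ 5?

Without the upper bounds there are C(20,3) = 1140 ways to split 17 among 4 variables.
Subtract solutions that violate a single cap (substitute x_i' = x_i − (cap_i+1)): x_1 ≥ 7 gives C(13,3) = 286; x_2 ≥ 5 gives C(15,3) = 455; x_3 ≥ 5 gives C(15,3) = 455; x_4 ≥ 6 gives C(14,3) = 364. Together 1560.
Add back pairs where two caps are both exceeded: 56 + 56 + 35 + 120 + 84 + 84 = 435.
Subtract triples: 1 + 0 + 0 + 4 = 5.
By inclusion–exclusion the count is 1140 − 1560 + 435 − 5 = 10.

10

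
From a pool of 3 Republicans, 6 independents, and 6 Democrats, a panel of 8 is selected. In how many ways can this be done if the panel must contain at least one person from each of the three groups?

With no constraint there are C(15,8) = 6435 possible selections.
Subtract selections that omit an entire group: no Republicans → C(12,8) = 495; no independents → C(9,8) = 9; no Democrats → C(9,8) = 9.
Add back selections omitting two groups (i.e. drawn from a single group): C(3,8) + C(6,8) + C(6,8) = 0.
By inclusion–exclusion: 6435 − 513 + 0 = 5922.

5922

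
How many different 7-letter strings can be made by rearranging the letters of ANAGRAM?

840

ANAGRAM has 7 letters with A appearing 3 times.
The number of distinct arrangements is 7!/(3!) = 5040/6 = 840.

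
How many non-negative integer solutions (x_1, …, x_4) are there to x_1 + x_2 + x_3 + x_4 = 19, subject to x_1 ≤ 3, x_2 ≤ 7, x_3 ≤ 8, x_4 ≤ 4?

Ignoring the caps, the number of non-negative solutions to x_1+…+x_4 = 19 is C(22,3) = 1540.
Subtract solutions that violate a single cap (substitute x_i' = x_i − (cap_i+1)): x_1 ≥ 4 gives C(18,3) = 816; x_2 ≥ 8 gives C(14,3) = 364; x_3 ≥ 9 gives C(13,3) = 286; x_4 ≥ 5 gives C(17,3) = 680. Together 2146.
Add back pairs where two caps are both exceeded: 120 + 84 + 286 + 10 + 84 + 56 = 640.
Subtract triples: 0 + 10 + 4 + 0 = 14.
By inclusion–exclusion the count is 1540 − 2146 + 640 − 14 = 20.

20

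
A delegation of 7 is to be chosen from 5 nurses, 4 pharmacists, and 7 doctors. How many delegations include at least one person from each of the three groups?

Unrestricted: C(16,7) = 11440 ways to pick any 7 of the 16.
Selections missing a whole group: no nurses → C(11,7) = 330; no pharmacists → C(12,7) = 792; no doctors → C(9,7) = 36.
Add back selections omitting two groups (i.e. drawn from a single group): C(5,7) + C(4,7) + C(7,7) = 1.
By inclusion–exclusion: 11440 − 1158 + 1 = 10283.

10283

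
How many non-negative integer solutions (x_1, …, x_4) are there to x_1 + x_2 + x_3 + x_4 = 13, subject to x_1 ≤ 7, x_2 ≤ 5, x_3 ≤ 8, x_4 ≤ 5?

233

Without the upper bounds there are C(16,3) = 560 ways to split 13 among 4 variables.
Subtract solutions that violate a single cap (substitute x_i' = x_i − (cap_i+1)): x_1 ≥ 8 gives C(8,3) = 56; x_2 ≥ 6 gives C(10,3) = 120; x_3 ≥ 9 gives C(7,3) = 35; x_4 ≥ 6 gives C(10,3) = 120. Together 331.
Add back pairs where two caps are both exceeded: 0 + 0 + 0 + 0 + 4 + 0 = 4.
By inclusion–exclusion the count is 560 − 331 + 4 = 233.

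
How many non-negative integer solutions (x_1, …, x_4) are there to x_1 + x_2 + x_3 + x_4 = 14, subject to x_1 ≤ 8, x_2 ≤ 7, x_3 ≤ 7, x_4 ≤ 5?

293

Without the upper bounds there are C(17,3) = 680 ways to split 14 among 4 variables.
Subtract solutions that violate a single cap (substitute x_i' = x_i − (cap_i+1)): x_1 ≥ 9 gives C(8,3) = 56; x_2 ≥ 8 gives C(9,3) = 84; x_3 ≥ 8 gives C(9,3) = 84; x_4 ≥ 6 gives C(11,3) = 165. Together 389.
Add back pairs where two caps are both exceeded: 0 + 0 + 0 + 0 + 1 + 1 = 2.
By inclusion–exclusion the count is 680 − 389 + 2 = 293.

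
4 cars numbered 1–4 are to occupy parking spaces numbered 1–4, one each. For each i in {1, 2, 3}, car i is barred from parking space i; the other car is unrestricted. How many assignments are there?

11

Let Aᵢ (for i ∈ {1, 2, 3}) be the placements that put car i in its forbidden parking space. Any j of these fix j positions, leaving (4−j)! ways to fill the rest, and there are C(3,j) ways to pick which j.
By inclusion–exclusion, the number of valid placements is Σ_{j=0}^{3} (−1)^j C(3,j)·(4−j)!.
Computing: 24 − 18 + 6 − 1 = 11.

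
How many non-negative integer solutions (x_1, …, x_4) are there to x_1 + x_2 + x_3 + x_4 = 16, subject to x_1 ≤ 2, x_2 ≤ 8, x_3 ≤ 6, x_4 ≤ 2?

Ignoring the caps, the number of non-negative solutions to x_1+…+x_4 = 16 is C(19,3) = 969.
Subtract solutions that violate a single cap (substitute x_i' = x_i − (cap_i+1)): x_1 ≥ 3 gives C(16,3) = 560; x_2 ≥ 9 gives C(10,3) = 120; x_3 ≥ 7 gives C(12,3) = 220; x_4 ≥ 3 gives C(16,3) = 560. Together 1460.
Add back pairs where two caps are both exceeded: 35 + 84 + 286 + 1 + 35 + 84 = 525.
Subtract triples: 0 + 4 + 20 + 0 = 24.
By inclusion–exclusion the count is 969 − 1460 + 525 − 24 = 10.

10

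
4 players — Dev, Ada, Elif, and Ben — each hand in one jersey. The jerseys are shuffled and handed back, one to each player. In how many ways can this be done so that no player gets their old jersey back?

9

Let Aᵢ be the assignments in which player i gets their old jersey. We want the size of the complement of A₁∪…∪A_4.
By inclusion–exclusion this is Σ_{j=0}^{4} (−1)^j C(4,j)·(4−j)!.
Computing: 24 − 24 + 12 − 4 + 1 = 9.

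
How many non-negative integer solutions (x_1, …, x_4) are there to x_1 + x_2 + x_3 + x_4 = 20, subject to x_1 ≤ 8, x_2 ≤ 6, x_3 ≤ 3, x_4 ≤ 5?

10

Without the upper bounds there are C(23,3) = 1771 ways to split 20 among 4 variables.
Subtract solutions that violate a single cap (substitute x_i' = x_i − (cap_i+1)): x_1 ≥ 9 gives C(14,3) = 364; x_2 ≥ 7 gives C(16,3) = 560; x_3 ≥ 4 gives C(19,3) = 969; x_4 ≥ 6 gives C(17,3) = 680. Together 2573.
Add back pairs where two caps are both exceeded: 35 + 120 + 56 + 220 + 120 + 286 = 837.
Subtract triples: 1 + 0 + 4 + 20 = 25.
By inclusion–exclusion the count is 1771 − 2573 + 837 − 25 = 10.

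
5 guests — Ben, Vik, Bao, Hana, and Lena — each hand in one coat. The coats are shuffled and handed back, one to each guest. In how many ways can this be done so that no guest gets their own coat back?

This is the derangement count D_5: permutations of 5 items with no fixed point.
By inclusion–exclusion this is Σ_{j=0}^{5} (−1)^j C(5,j)·(5−j)!.
Computing: 120 − 120 + 60 − 20 + 5 − 1 = 44.

44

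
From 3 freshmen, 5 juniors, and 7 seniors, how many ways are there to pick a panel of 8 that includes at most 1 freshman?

2871

Split by how many freshmen are chosen (0 through 1).
Sum: C(3,0)·C(12,8) + C(3,1)·C(12,7) = 495 + 2376 = 2871.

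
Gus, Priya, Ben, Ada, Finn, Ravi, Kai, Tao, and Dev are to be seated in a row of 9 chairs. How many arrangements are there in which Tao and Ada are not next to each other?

282240

There are 9! = 362880 arrangements in all. If Tao and Ada are adjacent, merging them into one block gives 2·(8)! = 80640 arrangements.
So 362880 − 80640 = 282240 arrangements keep them apart.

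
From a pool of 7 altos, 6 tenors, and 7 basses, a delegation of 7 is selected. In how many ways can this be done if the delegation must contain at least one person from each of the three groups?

Unrestricted: C(20,7) = 77520 ways to pick any 7 of the 20.
Selections missing a whole group: no altos → C(13,7) = 1716; no tenors → C(14,7) = 3432; no basses → C(13,7) = 1716.
Add back selections omitting two groups (i.e. drawn from a single group): C(7,7) + C(6,7) + C(7,7) = 2.
By inclusion–exclusion: 77520 − 6864 + 2 = 70658.

70658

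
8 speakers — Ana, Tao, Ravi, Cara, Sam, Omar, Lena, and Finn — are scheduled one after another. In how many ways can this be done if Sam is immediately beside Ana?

Glue Sam and Ana into one block (2 internal orders), leaving 7 units to arrange in a row.
That gives 2 × 7! = 2 × 5040 = 10080.

10080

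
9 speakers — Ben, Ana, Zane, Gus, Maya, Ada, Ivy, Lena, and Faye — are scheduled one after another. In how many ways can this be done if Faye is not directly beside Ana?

282240

There are 9! = 362880 arrangements in all. If Faye and Ana are adjacent, merging them into one block gives 2·(8)! = 80640 arrangements.
So 362880 − 80640 = 282240 arrangements keep them apart.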